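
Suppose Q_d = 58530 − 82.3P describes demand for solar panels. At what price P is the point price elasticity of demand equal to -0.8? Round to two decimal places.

316.08

Ed = −82.3P/(58530 − 82.3P). Set this equal to -0.8:
82.3P = 0.8·(58530 − 82.3P) ⇒ 82.3P(1 + 0.8) = 0.8·58530
P = 0.8·58530 / (82.3·1.8) = 316.0793…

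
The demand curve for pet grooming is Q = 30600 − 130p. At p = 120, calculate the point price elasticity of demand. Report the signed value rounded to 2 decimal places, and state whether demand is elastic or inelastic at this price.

dQ/dp = −130. At p = 120, Q = 30600 − 130(120) = 15000.
Ed = (dQ/dp)·(p/Q) = −130 × (120/15000) = -1.04
|Ed| = 1.04 > 1, so demand is elastic.

-1.04; elastic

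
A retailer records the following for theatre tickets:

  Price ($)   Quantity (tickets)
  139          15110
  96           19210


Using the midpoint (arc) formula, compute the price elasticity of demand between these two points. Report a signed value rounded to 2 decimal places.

%ΔQ = (19210 − 15110) / [(15110 + 19210)/2] = 4100/17160 = 0.238927…
%ΔP = (96 − 139) / [(139 + 96)/2] = -43/117.5 = -0.365957…
Arc Ed = %ΔQ / %ΔP = (4100/17160) / (-43/117.5) = -0.6528…

-0.65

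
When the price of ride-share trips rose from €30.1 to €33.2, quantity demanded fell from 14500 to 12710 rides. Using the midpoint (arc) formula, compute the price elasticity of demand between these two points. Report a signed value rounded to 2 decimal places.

-1.34

%ΔQ = (12710 − 14500) / [(14500 + 12710)/2] = -1790/13605 = -0.131569…
%ΔP = (33.2 − 30.1) / [(30.1 + 33.2)/2] = 3.1/31.65 = 0.097946…
Arc Ed = %ΔQ / %ΔP = (-1790/13605) / (3.1/31.65) = -1.3432…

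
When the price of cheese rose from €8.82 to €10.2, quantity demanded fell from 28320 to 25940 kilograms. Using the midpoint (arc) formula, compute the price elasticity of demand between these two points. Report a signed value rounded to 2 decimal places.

%ΔQ = (25940 − 28320) / [(28320 + 25940)/2] = -2380/27130 = -0.087725…
%ΔP = (10.2 − 8.82) / [(8.82 + 10.2)/2] = 1.38/9.51 = 0.145110…
Arc Ed = %ΔQ / %ΔP = (-2380/27130) / (1.38/9.51) = -0.6045…

-0.60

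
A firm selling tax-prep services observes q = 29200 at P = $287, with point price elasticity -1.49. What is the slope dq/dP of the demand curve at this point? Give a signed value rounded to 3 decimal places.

Ed = (dq/dP)·(P/q) ⇒ dq/dP = Ed·q/P = (-1.49)·29200/287 = -151.59581…

-151.596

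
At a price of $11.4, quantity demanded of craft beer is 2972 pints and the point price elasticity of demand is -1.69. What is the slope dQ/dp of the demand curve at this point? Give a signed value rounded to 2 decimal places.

Ed = (dQ/dp)·(p/Q) ⇒ dQ/dp = Ed·Q/p = (-1.69)·2972/11.4 = -440.5859…

-440.59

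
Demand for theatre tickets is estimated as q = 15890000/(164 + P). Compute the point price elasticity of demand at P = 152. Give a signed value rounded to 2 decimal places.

-0.48

dq/dP = −15890000/(164 + P)² = -159.129. At P = 152, q = 50284.8.
Ed = (dq/dP)·(P/q) = (-159.129) × (152/50284.8) = -0.4810…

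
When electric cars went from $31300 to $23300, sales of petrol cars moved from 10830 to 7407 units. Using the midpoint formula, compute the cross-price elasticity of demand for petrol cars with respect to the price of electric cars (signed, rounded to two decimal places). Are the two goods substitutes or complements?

1.28; substitutes

%ΔQ_{petrol cars} = (7407 − 10830)/avg = -3423/9118.5 = -0.375390…
%ΔP_{electric cars} = (23300 − 31300)/avg = -8000/27300 = -0.293040…
E_cross = (-3423/9118.5) / (-8000/27300) = 1.2810…
E_cross > 0 ⇒ the goods are substitutes.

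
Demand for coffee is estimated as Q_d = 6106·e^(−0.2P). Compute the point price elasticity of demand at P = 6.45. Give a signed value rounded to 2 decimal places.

dQ_d/dP = −0.2·Q_d = -336.161. At P = 6.45, Q_d = 1680.8.
Ed = (dQ_d/dP)·(P/Q_d) = (-336.161) × (6.45/1680.8) = -1.29

-1.29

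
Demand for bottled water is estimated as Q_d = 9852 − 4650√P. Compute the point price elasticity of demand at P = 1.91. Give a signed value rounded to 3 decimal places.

dQ_d/dP = −4650/(2√P) = -1682.31. At P = 1.91, Q_d = 3425.57.
Ed = (dQ_d/dP)·(P/Q_d) = (-1682.31) × (1.91/3425.57) = -0.93800…

-0.938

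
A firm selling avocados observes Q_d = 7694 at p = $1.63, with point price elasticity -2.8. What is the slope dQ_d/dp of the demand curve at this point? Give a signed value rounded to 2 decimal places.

Ed = (dQ_d/dp)·(p/Q_d) ⇒ dQ_d/dp = Ed·Q_d/p = (-2.8)·7694/1.63 = -13216.6871…

-13216.69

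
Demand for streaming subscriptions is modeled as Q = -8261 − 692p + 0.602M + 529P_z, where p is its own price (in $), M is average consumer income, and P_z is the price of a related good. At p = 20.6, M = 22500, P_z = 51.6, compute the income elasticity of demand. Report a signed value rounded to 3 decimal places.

0.739

At the given values, Q = -8261 − 692(20.6) + 0.602(22500) + 529(51.6) = 18325.2.
∂Q/∂M = 0.602.
E = (0.602) × (22500/18325.2) = 0.73914…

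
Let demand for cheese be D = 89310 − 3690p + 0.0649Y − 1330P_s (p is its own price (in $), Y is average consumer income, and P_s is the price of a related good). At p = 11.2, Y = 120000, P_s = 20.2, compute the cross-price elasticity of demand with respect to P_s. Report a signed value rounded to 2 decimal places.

-0.93

At the given values, D = 89310 − 3690(11.2) + 0.0649(120000) − 1330(20.2) = 28904.
∂D/∂P_s = -1330.
E = (-1330) × (20.2/28904) = -0.9294…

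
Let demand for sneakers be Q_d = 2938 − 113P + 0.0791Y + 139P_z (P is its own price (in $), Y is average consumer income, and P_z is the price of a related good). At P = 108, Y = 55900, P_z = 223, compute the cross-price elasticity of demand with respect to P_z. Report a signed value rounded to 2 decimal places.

1.19

At the given values, Q_d = 2938 − 113(108) + 0.0791(55900) + 139(223) = 26152.69.
∂Q_d/∂P_z = 139.
E = (139) × (223/26152.69) = 1.1852…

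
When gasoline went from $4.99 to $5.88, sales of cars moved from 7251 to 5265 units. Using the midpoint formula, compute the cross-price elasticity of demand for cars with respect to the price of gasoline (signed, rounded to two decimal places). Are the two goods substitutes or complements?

-1.94; complements

%ΔQ_{cars} = (5265 − 7251)/avg = -1986/6258 = -0.317353…
%ΔP_{gasoline} = (5.88 − 4.99)/avg = 0.89/5.435 = 0.163753…
E_cross = (-1986/6258) / (0.89/5.435) = -1.9379…
E_cross < 0 ⇒ the goods are complements.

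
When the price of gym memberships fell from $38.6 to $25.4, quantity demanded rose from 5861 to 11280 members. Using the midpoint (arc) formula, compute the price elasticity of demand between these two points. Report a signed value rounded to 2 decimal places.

%ΔQ = (11280 − 5861) / [(5861 + 11280)/2] = 5419/8570.5 = 0.632285…
%ΔP = (25.4 − 38.6) / [(38.6 + 25.4)/2] = -13.2/32 = -0.4125
Arc Ed = %ΔQ / %ΔP = (5419/8570.5) / (-13.2/32) = -1.5328…

-1.53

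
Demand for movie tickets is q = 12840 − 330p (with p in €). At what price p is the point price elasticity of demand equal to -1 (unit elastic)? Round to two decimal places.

Ed = −330p/(12840 − 330p). Set this equal to -1:
330p = 1·(12840 − 330p) ⇒ 330p(1 + 1) = 1·12840
p = 1·12840 / (330·2) = 19.4545…

19.45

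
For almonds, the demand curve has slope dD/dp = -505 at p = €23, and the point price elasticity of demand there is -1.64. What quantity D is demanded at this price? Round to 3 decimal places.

Ed = (dD/dp)·(p/D) ⇒ D = (dD/dp)·p/Ed = (-505)·23/(-1.64) = 7082.31707…

7082.317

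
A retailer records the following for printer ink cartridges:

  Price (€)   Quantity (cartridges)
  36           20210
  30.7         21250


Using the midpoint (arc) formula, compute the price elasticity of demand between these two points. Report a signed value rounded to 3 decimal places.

-0.316

%ΔQ = (21250 − 20210) / [(20210 + 21250)/2] = 1040/20730 = 0.050168…
%ΔP = (30.7 − 36) / [(36 + 30.7)/2] = -5.3/33.35 = -0.158920…
Arc Ed = %ΔQ / %ΔP = (1040/20730) / (-5.3/33.35) = -0.31568…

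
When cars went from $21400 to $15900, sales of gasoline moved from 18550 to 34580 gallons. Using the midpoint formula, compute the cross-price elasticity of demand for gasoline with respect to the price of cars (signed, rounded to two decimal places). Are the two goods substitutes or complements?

%ΔQ_{gasoline} = (34580 − 18550)/avg = 16030/26565 = 0.603425…
%ΔP_{cars} = (15900 − 21400)/avg = -5500/18650 = -0.294906…
E_cross = (16030/26565) / (-5500/18650) = -2.0461…
E_cross < 0 ⇒ the goods are complements.

-2.05; complements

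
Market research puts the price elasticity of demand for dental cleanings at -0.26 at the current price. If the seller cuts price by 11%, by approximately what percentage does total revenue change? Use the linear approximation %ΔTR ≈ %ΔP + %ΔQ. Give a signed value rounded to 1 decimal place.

%ΔQ ≈ Ed × %ΔP = (-0.26) × (-11%) = +2.8600%
%ΔTR ≈ %ΔP + %ΔQ = (-11%) + (+2.8600%) = -8.1400%

-8.1%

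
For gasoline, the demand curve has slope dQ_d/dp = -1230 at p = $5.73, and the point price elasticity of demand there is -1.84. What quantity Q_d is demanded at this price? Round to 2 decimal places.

3830.38

Ed = (dQ_d/dp)·(p/Q_d) ⇒ Q_d = (dQ_d/dp)·p/Ed = (-1230)·5.73/(-1.84) = 3830.3804…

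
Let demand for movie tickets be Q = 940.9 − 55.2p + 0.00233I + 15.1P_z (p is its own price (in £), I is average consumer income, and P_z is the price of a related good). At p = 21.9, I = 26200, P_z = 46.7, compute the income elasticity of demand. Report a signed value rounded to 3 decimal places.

At the given values, Q = 940.9 − 55.2(21.9) + 0.00233(26200) + 15.1(46.7) = 498.236.
∂Q/∂I = 0.00233.
E = (0.00233) × (26200/498.236) = 0.12252…

0.123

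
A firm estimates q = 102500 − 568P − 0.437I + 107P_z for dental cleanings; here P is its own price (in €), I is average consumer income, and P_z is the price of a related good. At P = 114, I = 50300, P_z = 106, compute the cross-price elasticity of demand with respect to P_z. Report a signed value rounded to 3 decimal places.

0.418

At the given values, q = 102500 − 568(114) − 0.437(50300) + 107(106) = 27108.9.
∂q/∂P_z = 107.
E = (107) × (106/27108.9) = 0.41838…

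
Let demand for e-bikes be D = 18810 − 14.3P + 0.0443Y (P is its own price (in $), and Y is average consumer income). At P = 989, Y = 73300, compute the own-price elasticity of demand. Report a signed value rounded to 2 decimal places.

-1.79

At the given values, D = 18810 − 14.3(989) + 0.0443(73300) = 7914.49.
∂D/∂P = −14.3.
E = (-14.3) × (989/7914.49) = -1.7869…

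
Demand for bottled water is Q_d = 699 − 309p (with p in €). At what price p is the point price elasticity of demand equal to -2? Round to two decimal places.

Ed = −309p/(699 − 309p). Set this equal to -2:
309p = 2·(699 − 309p) ⇒ 309p(1 + 2) = 2·699
p = 2·699 / (309·3) = 1.5080…

1.51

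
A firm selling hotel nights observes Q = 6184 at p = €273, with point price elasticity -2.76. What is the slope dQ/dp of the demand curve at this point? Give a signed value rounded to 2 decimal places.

Ed = (dQ/dp)·(p/Q) ⇒ dQ/dp = Ed·Q/p = (-2.76)·6184/273 = -62.5195…

-62.52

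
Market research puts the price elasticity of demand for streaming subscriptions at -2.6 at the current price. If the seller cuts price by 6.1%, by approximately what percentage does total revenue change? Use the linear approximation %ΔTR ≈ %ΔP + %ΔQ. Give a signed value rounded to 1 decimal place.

%ΔQ ≈ Ed × %ΔP = (-2.6) × (-6.1%) = +15.8600%
%ΔTR ≈ %ΔP + %ΔQ = (-6.1%) + (+15.8600%) = +9.7600%

+9.8%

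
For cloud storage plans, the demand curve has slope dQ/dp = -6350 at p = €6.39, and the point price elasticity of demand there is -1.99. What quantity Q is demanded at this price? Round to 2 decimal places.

20390.20

Ed = (dQ/dp)·(p/Q) ⇒ Q = (dQ/dp)·p/Ed = (-6350)·6.39/(-1.99) = 20390.2010…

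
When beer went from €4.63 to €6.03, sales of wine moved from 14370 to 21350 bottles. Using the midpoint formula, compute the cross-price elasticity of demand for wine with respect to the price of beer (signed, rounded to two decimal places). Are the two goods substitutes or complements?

%ΔQ_{wine} = (21350 − 14370)/avg = 6980/17860 = 0.390817…
%ΔP_{beer} = (6.03 − 4.63)/avg = 1.4/5.33 = 0.262664…
E_cross = (6980/17860) / (1.4/5.33) = 1.4878…
E_cross > 0 ⇒ the goods are substitutes.

1.49; substitutes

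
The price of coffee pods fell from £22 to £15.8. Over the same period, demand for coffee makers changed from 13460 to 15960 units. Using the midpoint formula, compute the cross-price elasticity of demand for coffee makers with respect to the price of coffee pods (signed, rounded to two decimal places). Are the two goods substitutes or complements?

%ΔQ_{coffee makers} = (15960 − 13460)/avg = 2500/14710 = 0.169952…
%ΔP_{coffee pods} = (15.8 − 22)/avg = -6.2/18.9 = -0.328042…
E_cross = (2500/14710) / (-6.2/18.9) = -0.5180…
E_cross < 0 ⇒ the goods are complements.

-0.52; complements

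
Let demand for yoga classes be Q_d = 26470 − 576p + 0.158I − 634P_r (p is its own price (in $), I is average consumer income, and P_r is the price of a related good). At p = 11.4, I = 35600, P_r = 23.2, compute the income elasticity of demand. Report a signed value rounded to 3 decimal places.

0.520

At the given values, Q_d = 26470 − 576(11.4) + 0.158(35600) − 634(23.2) = 10819.6.
∂Q_d/∂I = 0.158.
E = (0.158) × (35600/10819.6) = 0.51987…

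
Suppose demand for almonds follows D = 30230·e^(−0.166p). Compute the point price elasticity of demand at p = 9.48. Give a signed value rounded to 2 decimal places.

dD/dp = −0.166·D = -1040.17. At p = 9.48, D = 6266.1.
Ed = (dD/dp)·(p/D) = (-1040.17) × (9.48/6266.1) = -1.5736…

-1.57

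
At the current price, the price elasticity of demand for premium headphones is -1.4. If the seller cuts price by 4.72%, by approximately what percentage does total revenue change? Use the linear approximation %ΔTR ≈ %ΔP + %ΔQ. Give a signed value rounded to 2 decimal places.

%ΔQ ≈ Ed × %ΔP = (-1.4) × (-4.72%) = +6.6080%
%ΔTR ≈ %ΔP + %ΔQ = (-4.72%) + (+6.6080%) = +1.8880%

+1.89%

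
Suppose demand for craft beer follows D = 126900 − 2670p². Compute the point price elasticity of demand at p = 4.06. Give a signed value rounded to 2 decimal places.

-1.06

dD/dp = −2·2670·p = -21680.4. At p = 4.06, D = 82888.788.
Ed = (dD/dp)·(p/D) = (-21680.4) × (4.06/82888.788) = -1.0619…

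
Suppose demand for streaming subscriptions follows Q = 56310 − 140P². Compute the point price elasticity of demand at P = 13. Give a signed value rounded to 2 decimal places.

-1.45

dQ/dP = −2·140·P = -3640. At P = 13, Q = 32650.
Ed = (dQ/dP)·(P/Q) = (-3640) × (13/32650) = -1.4493…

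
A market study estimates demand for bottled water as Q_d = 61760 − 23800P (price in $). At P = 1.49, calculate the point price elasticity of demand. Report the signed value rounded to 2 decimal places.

-1.35

dQ_d/dP = −23800. At P = 1.49, Q_d = 61760 − 23800(1.49) = 26298.
Ed = (dQ_d/dP)·(P/Q_d) = −23800 × (1.49/26298) = -1.3484…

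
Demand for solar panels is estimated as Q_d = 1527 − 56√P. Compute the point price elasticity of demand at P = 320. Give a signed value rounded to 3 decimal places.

dQ_d/dP = −56/(2√P) = -1.56525. At P = 320, Q_d = 525.242.
Ed = (dQ_d/dP)·(P/Q_d) = (-1.56525) × (320/525.242) = -0.95361…

-0.954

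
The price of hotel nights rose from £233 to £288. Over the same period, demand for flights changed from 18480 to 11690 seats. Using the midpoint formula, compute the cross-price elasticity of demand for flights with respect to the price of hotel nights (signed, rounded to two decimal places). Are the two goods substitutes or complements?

-2.13; complements

%ΔQ_{flights} = (11690 − 18480)/avg = -6790/15085 = -0.450116…
%ΔP_{hotel nights} = (288 − 233)/avg = 55/260.5 = 0.211132…
E_cross = (-6790/15085) / (55/260.5) = -2.1319…
E_cross < 0 ⇒ the goods are complements.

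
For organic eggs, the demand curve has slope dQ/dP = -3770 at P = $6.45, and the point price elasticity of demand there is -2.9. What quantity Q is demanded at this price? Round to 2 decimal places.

8385.00

Ed = (dQ/dP)·(P/Q) ⇒ Q = (dQ/dP)·P/Ed = (-3770)·6.45/(-2.9) = 8385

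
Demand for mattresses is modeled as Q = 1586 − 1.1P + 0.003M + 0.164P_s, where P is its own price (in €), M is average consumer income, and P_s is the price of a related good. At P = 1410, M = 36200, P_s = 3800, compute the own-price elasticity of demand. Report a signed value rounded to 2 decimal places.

At the given values, Q = 1586 − 1.1(1410) + 0.003(36200) + 0.164(3800) = 766.8.
∂Q/∂P = −1.1.
E = (-1.1) × (1410/766.8) = -2.0226…

-2.02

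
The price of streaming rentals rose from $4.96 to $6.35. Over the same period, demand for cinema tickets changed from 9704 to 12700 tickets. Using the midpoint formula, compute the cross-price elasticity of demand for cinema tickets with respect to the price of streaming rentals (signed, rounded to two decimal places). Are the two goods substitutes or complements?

%ΔQ_{cinema tickets} = (12700 − 9704)/avg = 2996/11202 = 0.267452…
%ΔP_{streaming rentals} = (6.35 − 4.96)/avg = 1.39/5.655 = 0.245800…
E_cross = (2996/11202) / (1.39/5.655) = 1.0880…
E_cross > 0 ⇒ the goods are substitutes.

1.09; substitutes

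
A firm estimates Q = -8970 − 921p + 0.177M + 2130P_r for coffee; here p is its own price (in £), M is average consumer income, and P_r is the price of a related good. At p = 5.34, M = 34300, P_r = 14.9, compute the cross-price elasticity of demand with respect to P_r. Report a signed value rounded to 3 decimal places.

1.327

At the given values, Q = -8970 − 921(5.34) + 0.177(34300) + 2130(14.9) = 23919.96.
∂Q/∂P_r = 2130.
E = (2130) × (14.9/23919.96) = 1.32679…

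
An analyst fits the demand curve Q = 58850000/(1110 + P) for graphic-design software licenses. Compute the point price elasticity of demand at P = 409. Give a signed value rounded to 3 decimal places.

dQ/dP = −58850000/(1110 + P)² = -25.5053. At P = 409, Q = 38742.6.
Ed = (dQ/dP)·(P/Q) = (-25.5053) × (409/38742.6) = -0.26925…

-0.269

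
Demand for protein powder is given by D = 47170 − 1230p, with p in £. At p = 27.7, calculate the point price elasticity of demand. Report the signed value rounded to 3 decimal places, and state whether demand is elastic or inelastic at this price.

dD/dp = −1230. At p = 27.7, D = 47170 − 1230(27.7) = 13099.
Ed = (dD/dp)·(p/D) = −1230 × (27.7/13099) = -2.60103…
|Ed| = 2.601 > 1, so demand is elastic.

-2.601; elastic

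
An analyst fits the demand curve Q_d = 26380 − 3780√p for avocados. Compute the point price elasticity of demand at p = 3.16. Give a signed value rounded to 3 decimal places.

-0.171

dQ_d/dp = −3780/(2√p) = -1063.21. At p = 3.16, Q_d = 19660.5.
Ed = (dQ_d/dp)·(p/Q_d) = (-1063.21) × (3.16/19660.5) = -0.17088…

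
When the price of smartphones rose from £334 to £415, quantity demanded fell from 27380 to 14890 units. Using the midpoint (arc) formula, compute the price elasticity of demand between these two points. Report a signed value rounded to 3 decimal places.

-2.732

%ΔQ = (14890 − 27380) / [(27380 + 14890)/2] = -12490/21135 = -0.590962…
%ΔP = (415 − 334) / [(334 + 415)/2] = 81/374.5 = 0.216288…
Arc Ed = %ΔQ / %ΔP = (-12490/21135) / (81/374.5) = -2.73229…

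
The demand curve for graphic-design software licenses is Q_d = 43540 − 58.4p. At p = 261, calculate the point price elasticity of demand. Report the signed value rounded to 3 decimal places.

dQ_d/dp = −58.4. At p = 261, Q_d = 43540 − 58.4(261) = 28297.6.
Ed = (dQ_d/dp)·(p/Q_d) = −58.4 × (261/28297.6) = -0.53864…

-0.539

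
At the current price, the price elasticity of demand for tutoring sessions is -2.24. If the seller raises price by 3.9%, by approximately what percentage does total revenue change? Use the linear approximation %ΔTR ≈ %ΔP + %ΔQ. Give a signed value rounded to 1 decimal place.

%ΔQ ≈ Ed × %ΔP = (-2.24) × (+3.9%) = -8.7360%
%ΔTR ≈ %ΔP + %ΔQ = (+3.9%) + (-8.7360%) = -4.8360%

-4.8%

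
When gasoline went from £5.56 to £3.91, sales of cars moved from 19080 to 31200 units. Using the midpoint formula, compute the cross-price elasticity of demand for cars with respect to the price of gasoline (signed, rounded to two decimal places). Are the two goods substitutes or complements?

%ΔQ_{cars} = (31200 − 19080)/avg = 12120/25140 = 0.482100…
%ΔP_{gasoline} = (3.91 − 5.56)/avg = -1.65/4.735 = -0.348468…
E_cross = (12120/25140) / (-1.65/4.735) = -1.3834…
E_cross < 0 ⇒ the goods are complements.

-1.38; complements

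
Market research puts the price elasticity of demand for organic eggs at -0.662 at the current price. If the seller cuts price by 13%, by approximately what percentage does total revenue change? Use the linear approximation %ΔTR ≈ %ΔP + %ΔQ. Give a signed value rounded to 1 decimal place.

%ΔQ ≈ Ed × %ΔP = (-0.662) × (-13%) = +8.6060%
%ΔTR ≈ %ΔP + %ΔQ = (-13%) + (+8.6060%) = -4.3940%

-4.4%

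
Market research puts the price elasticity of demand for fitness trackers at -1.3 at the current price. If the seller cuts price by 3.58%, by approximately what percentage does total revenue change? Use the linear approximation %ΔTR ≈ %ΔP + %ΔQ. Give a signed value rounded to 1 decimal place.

%ΔQ ≈ Ed × %ΔP = (-1.3) × (-3.58%) = +4.6540%
%ΔTR ≈ %ΔP + %ΔQ = (-3.58%) + (+4.6540%) = +1.0740%

+1.1%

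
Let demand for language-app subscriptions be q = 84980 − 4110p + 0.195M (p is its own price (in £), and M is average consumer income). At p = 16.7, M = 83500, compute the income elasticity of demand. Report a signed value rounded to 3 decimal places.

0.499

At the given values, q = 84980 − 4110(16.7) + 0.195(83500) = 32625.5.
∂q/∂M = 0.195.
E = (0.195) × (83500/32625.5) = 0.49907…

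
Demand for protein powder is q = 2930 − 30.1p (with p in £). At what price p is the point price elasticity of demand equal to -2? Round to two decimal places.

Ed = −30.1p/(2930 − 30.1p). Set this equal to -2:
30.1p = 2·(2930 − 30.1p) ⇒ 30.1p(1 + 2) = 2·2930
p = 2·2930 / (30.1·3) = 64.8947…

64.89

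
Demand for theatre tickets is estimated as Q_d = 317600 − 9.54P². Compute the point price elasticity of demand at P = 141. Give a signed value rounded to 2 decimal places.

-2.97

dQ_d/dP = −2·9.54·P = -2690.28. At P = 141, Q_d = 127935.26.
Ed = (dQ_d/dP)·(P/Q_d) = (-2690.28) × (141/127935.26) = -2.9650…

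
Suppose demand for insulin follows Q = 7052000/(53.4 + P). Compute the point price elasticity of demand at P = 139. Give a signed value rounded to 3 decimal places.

-0.722

dQ/dP = −7052000/(53.4 + P)² = -190.503. At P = 139, Q = 36652.8.
Ed = (dQ/dP)·(P/Q) = (-190.503) × (139/36652.8) = -0.72245…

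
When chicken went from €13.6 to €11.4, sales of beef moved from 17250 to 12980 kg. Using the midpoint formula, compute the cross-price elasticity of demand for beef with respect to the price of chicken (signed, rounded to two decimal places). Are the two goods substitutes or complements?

1.61; substitutes

%ΔQ_{beef} = (12980 − 17250)/avg = -4270/15115 = -0.282500…
%ΔP_{chicken} = (11.4 − 13.6)/avg = -2.2/12.5 = -0.176
E_cross = (-4270/15115) / (-2.2/12.5) = 1.6051…
E_cross > 0 ⇒ the goods are substitutes.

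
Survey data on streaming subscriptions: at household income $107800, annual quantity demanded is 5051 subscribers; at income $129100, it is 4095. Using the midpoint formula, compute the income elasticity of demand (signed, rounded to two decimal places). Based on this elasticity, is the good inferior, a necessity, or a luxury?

%ΔQ = (4095 − 5051)/[( 5051 + 4095)/2] = -956/4573 = -0.209053…
%ΔIncome = (129100 − 107800)/[( 107800 + 129100)/2] = 21300/118450 = 0.179822…
E_income = (-956/4573) / (21300/118450) = -1.1625…
E_income < 0 ⇒ inferior good.

-1.16; inferior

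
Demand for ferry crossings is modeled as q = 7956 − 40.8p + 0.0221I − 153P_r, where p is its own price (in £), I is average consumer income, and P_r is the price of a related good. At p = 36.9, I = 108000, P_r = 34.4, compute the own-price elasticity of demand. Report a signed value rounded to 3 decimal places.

-0.421

At the given values, q = 7956 − 40.8(36.9) + 0.0221(108000) − 153(34.4) = 3574.08.
∂q/∂p = −40.8.
E = (-40.8) × (36.9/3574.08) = -0.42123…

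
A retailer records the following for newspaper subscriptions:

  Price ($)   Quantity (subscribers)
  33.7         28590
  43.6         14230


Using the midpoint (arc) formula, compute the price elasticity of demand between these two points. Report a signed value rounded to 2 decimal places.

%ΔQ = (14230 − 28590) / [(28590 + 14230)/2] = -14360/21410 = -0.670714…
%ΔP = (43.6 − 33.7) / [(33.7 + 43.6)/2] = 9.9/38.65 = 0.256144…
Arc Ed = %ΔQ / %ΔP = (-14360/21410) / (9.9/38.65) = -2.6184…

-2.62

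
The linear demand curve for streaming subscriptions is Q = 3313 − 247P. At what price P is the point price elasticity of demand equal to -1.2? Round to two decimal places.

Ed = −247P/(3313 − 247P). Set this equal to -1.2:
247P = 1.2·(3313 − 247P) ⇒ 247P(1 + 1.2) = 1.2·3313
P = 1.2·3313 / (247·2.2) = 7.3161…

7.32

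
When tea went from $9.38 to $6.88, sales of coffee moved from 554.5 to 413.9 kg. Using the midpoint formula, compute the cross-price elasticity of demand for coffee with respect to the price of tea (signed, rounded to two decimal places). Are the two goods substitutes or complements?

0.94; substitutes

%ΔQ_{coffee} = (413.9 − 554.5)/avg = -140.6/484.2 = -0.290375…
%ΔP_{tea} = (6.88 − 9.38)/avg = -2.5/8.13 = -0.307503…
E_cross = (-140.6/484.2) / (-2.5/8.13) = 0.9443…
E_cross > 0 ⇒ the goods are substitutes.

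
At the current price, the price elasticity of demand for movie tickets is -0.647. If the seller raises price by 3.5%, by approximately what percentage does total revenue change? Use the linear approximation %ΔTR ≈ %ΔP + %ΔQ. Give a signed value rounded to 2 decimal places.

+1.24%

%ΔQ ≈ Ed × %ΔP = (-0.647) × (+3.5%) = -2.2645%
%ΔTR ≈ %ΔP + %ΔQ = (+3.5%) + (-2.2645%) = +1.2355%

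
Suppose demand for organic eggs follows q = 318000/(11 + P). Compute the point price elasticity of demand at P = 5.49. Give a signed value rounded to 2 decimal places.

dq/dP = −318000/(11 + P)² = -1169.46. At P = 5.49, q = 19284.4.
Ed = (dq/dP)·(P/q) = (-1169.46) × (5.49/19284.4) = -0.3329…

-0.33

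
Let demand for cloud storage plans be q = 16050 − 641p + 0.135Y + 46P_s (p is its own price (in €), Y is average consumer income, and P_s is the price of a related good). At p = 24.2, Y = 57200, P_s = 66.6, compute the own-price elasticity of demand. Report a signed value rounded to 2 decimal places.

At the given values, q = 16050 − 641(24.2) + 0.135(57200) + 46(66.6) = 11323.4.
∂q/∂p = −641.
E = (-641) × (24.2/11323.4) = -1.3699…

-1.37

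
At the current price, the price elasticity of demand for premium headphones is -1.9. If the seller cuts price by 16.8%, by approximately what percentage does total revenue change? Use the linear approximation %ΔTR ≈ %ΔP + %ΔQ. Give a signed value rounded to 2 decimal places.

+15.12%

%ΔQ ≈ Ed × %ΔP = (-1.9) × (-16.8%) = +31.9200%
%ΔTR ≈ %ΔP + %ΔQ = (-16.8%) + (+31.9200%) = +15.1200%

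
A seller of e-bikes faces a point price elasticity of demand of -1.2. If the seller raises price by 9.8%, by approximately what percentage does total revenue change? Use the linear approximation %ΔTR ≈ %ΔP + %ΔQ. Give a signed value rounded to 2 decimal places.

%ΔQ ≈ Ed × %ΔP = (-1.2) × (+9.8%) = -11.7600%
%ΔTR ≈ %ΔP + %ΔQ = (+9.8%) + (-11.7600%) = -1.9600%

-1.96%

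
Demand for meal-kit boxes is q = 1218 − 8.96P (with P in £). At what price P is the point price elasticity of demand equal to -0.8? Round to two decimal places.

60.42

Ed = −8.96P/(1218 − 8.96P). Set this equal to -0.8:
8.96P = 0.8·(1218 − 8.96P) ⇒ 8.96P(1 + 0.8) = 0.8·1218
P = 0.8·1218 / (8.96·1.8) = 60.4166…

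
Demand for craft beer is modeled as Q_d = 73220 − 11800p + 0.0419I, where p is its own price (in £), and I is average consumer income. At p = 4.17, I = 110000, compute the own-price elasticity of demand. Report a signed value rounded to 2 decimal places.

At the given values, Q_d = 73220 − 11800(4.17) + 0.0419(110000) = 28623.
∂Q_d/∂p = −11800.
E = (-11800) × (4.17/28623) = -1.7191…

-1.72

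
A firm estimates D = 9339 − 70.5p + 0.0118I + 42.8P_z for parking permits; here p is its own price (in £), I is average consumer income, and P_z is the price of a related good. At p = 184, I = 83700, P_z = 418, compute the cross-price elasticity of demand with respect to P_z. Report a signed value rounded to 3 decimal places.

At the given values, D = 9339 − 70.5(184) + 0.0118(83700) + 42.8(418) = 15245.06.
∂D/∂P_z = 42.8.
E = (42.8) × (418/15245.06) = 1.17352…

1.174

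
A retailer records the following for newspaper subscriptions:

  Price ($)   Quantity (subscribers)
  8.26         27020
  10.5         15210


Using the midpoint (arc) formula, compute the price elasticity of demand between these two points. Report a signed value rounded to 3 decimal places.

%ΔQ = (15210 − 27020) / [(27020 + 15210)/2] = -11810/21115 = -0.559318…
%ΔP = (10.5 − 8.26) / [(8.26 + 10.5)/2] = 2.24/9.38 = 0.238805…
Arc Ed = %ΔQ / %ΔP = (-11810/21115) / (2.24/9.38) = -2.34214…

-2.342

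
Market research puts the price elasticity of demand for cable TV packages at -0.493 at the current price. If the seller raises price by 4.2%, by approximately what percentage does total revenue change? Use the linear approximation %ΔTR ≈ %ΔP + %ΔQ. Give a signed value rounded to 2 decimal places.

+2.13%

%ΔQ ≈ Ed × %ΔP = (-0.493) × (+4.2%) = -2.0706%
%ΔTR ≈ %ΔP + %ΔQ = (+4.2%) + (-2.0706%) = +2.1294%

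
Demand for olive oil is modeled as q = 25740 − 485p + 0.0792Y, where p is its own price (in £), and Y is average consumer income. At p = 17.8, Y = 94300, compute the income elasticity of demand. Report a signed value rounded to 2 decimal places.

0.30

At the given values, q = 25740 − 485(17.8) + 0.0792(94300) = 24575.56.
∂q/∂Y = 0.0792.
E = (0.0792) × (94300/24575.56) = 0.3039…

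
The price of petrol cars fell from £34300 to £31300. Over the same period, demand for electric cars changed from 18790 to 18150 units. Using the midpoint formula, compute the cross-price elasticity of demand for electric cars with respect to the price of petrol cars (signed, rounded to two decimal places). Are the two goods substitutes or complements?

%ΔQ_{electric cars} = (18150 − 18790)/avg = -640/18470 = -0.034650…
%ΔP_{petrol cars} = (31300 − 34300)/avg = -3000/32800 = -0.091463…
E_cross = (-640/18470) / (-3000/32800) = 0.3788…
E_cross > 0 ⇒ the goods are substitutes.

0.38; substitutes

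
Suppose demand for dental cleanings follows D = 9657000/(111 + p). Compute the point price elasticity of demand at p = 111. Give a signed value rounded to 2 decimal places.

-0.50

dD/dp = −9657000/(111 + p)² = -195.946. At p = 111, D = 43500.
Ed = (dD/dp)·(p/D) = (-195.946) × (111/43500) = -0.5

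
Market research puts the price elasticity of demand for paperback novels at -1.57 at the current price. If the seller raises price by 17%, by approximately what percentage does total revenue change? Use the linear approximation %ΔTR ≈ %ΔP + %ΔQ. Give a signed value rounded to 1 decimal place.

-9.7%

%ΔQ ≈ Ed × %ΔP = (-1.57) × (+17%) = -26.6900%
%ΔTR ≈ %ΔP + %ΔQ = (+17%) + (-26.6900%) = -9.6900%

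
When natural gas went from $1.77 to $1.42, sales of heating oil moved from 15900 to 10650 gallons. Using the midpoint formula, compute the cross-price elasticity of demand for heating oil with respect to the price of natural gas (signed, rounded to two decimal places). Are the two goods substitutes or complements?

%ΔQ_{heating oil} = (10650 − 15900)/avg = -5250/13275 = -0.395480…
%ΔP_{natural gas} = (1.42 − 1.77)/avg = -0.35/1.595 = -0.219435…
E_cross = (-5250/13275) / (-0.35/1.595) = 1.8022…
E_cross > 0 ⇒ the goods are substitutes.

1.80; substitutes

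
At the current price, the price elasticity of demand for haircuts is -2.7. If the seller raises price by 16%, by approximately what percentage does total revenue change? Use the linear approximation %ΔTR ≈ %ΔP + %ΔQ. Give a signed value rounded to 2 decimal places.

-27.20%

%ΔQ ≈ Ed × %ΔP = (-2.7) × (+16%) = -43.2000%
%ΔTR ≈ %ΔP + %ΔQ = (+16%) + (-43.2000%) = -27.2000%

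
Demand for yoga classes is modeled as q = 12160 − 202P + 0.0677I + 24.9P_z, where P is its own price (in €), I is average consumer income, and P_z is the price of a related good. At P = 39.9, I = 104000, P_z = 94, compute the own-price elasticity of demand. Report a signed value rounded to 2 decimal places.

At the given values, q = 12160 − 202(39.9) + 0.0677(104000) + 24.9(94) = 13481.6.
∂q/∂P = −202.
E = (-202) × (39.9/13481.6) = -0.5978…

-0.60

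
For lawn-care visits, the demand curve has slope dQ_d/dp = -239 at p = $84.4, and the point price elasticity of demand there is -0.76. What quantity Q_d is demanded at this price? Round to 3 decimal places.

Ed = (dQ_d/dp)·(p/Q_d) ⇒ Q_d = (dQ_d/dp)·p/Ed = (-239)·84.4/(-0.76) = 26541.57894…

26541.579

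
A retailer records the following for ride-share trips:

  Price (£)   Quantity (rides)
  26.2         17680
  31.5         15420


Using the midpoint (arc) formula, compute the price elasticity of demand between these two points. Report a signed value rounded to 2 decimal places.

%ΔQ = (15420 − 17680) / [(17680 + 15420)/2] = -2260/16550 = -0.136555…
%ΔP = (31.5 − 26.2) / [(26.2 + 31.5)/2] = 5.3/28.85 = 0.183708…
Arc Ed = %ΔQ / %ΔP = (-2260/16550) / (5.3/28.85) = -0.7433…

-0.74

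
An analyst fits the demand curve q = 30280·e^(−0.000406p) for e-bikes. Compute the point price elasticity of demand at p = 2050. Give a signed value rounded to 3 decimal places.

dq/dp = −0.000406·q = -5.34834. At p = 2050, q = 13173.2.
Ed = (dq/dp)·(p/q) = (-5.34834) × (2050/13173.2) = -0.8323

-0.832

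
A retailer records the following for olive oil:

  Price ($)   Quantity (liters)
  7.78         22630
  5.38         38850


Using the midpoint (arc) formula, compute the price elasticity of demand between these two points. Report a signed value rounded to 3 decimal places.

%ΔQ = (38850 − 22630) / [(22630 + 38850)/2] = 16220/30740 = 0.527651…
%ΔP = (5.38 − 7.78) / [(7.78 + 5.38)/2] = -2.4/6.58 = -0.364741…
Arc Ed = %ΔQ / %ΔP = (16220/30740) / (-2.4/6.58) = -1.44664…

-1.447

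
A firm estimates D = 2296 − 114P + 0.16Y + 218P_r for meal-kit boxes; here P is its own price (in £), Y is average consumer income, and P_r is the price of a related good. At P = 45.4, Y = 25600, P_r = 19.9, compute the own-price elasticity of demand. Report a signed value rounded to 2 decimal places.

At the given values, D = 2296 − 114(45.4) + 0.16(25600) + 218(19.9) = 5554.6.
∂D/∂P = −114.
E = (-114) × (45.4/5554.6) = -0.9317…

-0.93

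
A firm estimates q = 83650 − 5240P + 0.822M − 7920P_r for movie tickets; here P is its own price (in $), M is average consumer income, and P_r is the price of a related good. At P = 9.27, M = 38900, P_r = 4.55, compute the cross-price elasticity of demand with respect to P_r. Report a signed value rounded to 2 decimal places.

-1.16

At the given values, q = 83650 − 5240(9.27) + 0.822(38900) − 7920(4.55) = 31015.
∂q/∂P_r = -7920.
E = (-7920) × (4.55/31015) = -1.1618…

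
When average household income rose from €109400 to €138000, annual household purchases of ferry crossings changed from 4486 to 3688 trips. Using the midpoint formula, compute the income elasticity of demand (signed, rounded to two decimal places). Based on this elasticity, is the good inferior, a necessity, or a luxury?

-0.84; inferior

%ΔQ = (3688 − 4486)/[( 4486 + 3688)/2] = -798/4087 = -0.195253…
%ΔIncome = (138000 − 109400)/[( 109400 + 138000)/2] = 28600/123700 = 0.231204…
E_income = (-798/4087) / (28600/123700) = -0.8445…
E_income < 0 ⇒ inferior good.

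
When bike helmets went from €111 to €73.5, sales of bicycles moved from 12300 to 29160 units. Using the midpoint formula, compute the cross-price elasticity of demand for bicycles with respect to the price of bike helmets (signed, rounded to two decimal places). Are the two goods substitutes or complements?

%ΔQ_{bicycles} = (29160 − 12300)/avg = 16860/20730 = 0.813314…
%ΔP_{bike helmets} = (73.5 − 111)/avg = -37.5/92.25 = -0.406504…
E_cross = (16860/20730) / (-37.5/92.25) = -2.0007…
E_cross < 0 ⇒ the goods are complements.

-2.00; complements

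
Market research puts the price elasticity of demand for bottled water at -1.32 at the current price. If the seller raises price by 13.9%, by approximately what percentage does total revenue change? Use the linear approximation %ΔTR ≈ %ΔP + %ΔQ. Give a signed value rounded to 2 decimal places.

-4.45%

%ΔQ ≈ Ed × %ΔP = (-1.32) × (+13.9%) = -18.3480%
%ΔTR ≈ %ΔP + %ΔQ = (+13.9%) + (-18.3480%) = -4.4480%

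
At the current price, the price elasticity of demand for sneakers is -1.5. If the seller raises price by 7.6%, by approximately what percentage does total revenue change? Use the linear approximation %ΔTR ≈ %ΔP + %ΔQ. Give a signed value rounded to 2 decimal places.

%ΔQ ≈ Ed × %ΔP = (-1.5) × (+7.6%) = -11.4000%
%ΔTR ≈ %ΔP + %ΔQ = (+7.6%) + (-11.4000%) = -3.8000%

-3.80%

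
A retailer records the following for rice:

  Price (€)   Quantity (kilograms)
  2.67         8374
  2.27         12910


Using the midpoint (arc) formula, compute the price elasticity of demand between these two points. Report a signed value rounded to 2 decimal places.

-2.63

%ΔQ = (12910 − 8374) / [(8374 + 12910)/2] = 4536/10642 = 0.426235…
%ΔP = (2.27 − 2.67) / [(2.67 + 2.27)/2] = -0.4/2.47 = -0.161943…
Arc Ed = %ΔQ / %ΔP = (4536/10642) / (-0.4/2.47) = -2.6320…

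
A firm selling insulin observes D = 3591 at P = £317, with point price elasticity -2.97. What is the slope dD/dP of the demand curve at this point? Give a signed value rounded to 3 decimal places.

-33.644

Ed = (dD/dP)·(P/D) ⇒ dD/dP = Ed·D/P = (-2.97)·3591/317 = -33.64438…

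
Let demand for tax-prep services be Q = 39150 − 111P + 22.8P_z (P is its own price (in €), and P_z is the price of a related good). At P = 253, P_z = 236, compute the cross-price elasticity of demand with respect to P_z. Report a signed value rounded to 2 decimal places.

0.33

At the given values, Q = 39150 − 111(253) + 22.8(236) = 16447.8.
∂Q/∂P_z = 22.8.
E = (22.8) × (236/16447.8) = 0.3271…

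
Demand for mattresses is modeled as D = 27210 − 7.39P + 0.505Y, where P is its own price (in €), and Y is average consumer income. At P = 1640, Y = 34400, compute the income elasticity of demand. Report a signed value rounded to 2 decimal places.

At the given values, D = 27210 − 7.39(1640) + 0.505(34400) = 32462.4.
∂D/∂Y = 0.505.
E = (0.505) × (34400/32462.4) = 0.5351…

0.54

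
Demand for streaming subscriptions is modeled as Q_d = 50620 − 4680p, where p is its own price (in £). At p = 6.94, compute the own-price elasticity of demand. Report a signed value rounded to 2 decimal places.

At the given values, Q_d = 50620 − 4680(6.94) = 18140.8.
∂Q_d/∂p = −4680.
E = (-4680) × (6.94/18140.8) = -1.7903…

-1.79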